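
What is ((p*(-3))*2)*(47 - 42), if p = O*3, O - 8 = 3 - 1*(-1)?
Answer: -1080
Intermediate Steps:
O = 12 (O = 8 + (3 - 1*(-1)) = 8 + (3 + 1) = 8 + 4 = 12)
p = 36 (p = 12*3 = 36)
((p*(-3))*2)*(47 - 42) = ((36*(-3))*2)*(47 - 42) = -108*2*5 = -216*5 = -1080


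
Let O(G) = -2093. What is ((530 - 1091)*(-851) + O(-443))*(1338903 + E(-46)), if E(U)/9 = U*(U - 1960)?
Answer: 1031148690066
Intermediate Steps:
E(U) = 9*U*(-1960 + U) (E(U) = 9*(U*(U - 1960)) = 9*(U*(-1960 + U)) = 9*U*(-1960 + U))
((530 - 1091)*(-851) + O(-443))*(1338903 + E(-46)) = ((530 - 1091)*(-851) - 2093)*(1338903 + 9*(-46)*(-1960 - 46)) = (-561*(-851) - 2093)*(1338903 + 9*(-46)*(-2006)) = (477411 - 2093)*(1338903 + 830484) = 475318*2169387 = 1031148690066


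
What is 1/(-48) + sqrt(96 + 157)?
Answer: -1/48 + sqrt(253) ≈ 15.885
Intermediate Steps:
1/(-48) + sqrt(96 + 157) = -1/48 + sqrt(253)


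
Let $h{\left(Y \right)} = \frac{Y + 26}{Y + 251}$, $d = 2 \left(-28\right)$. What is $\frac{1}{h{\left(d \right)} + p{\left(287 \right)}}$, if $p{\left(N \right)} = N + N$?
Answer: $\frac{13}{7460} \approx 0.0017426$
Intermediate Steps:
$d = -56$
$h{\left(Y \right)} = \frac{26 + Y}{251 + Y}$
$p{\left(N \right)} = 2 N$
$\frac{1}{h{\left(d \right)} + p{\left(287 \right)}} = \frac{1}{\frac{26 - 56}{251 - 56} + 2 \cdot 287} = \frac{1}{\frac{1}{195} \left(-30\right) + 574} = \frac{1}{- \frac{2}{13} + 574} = \frac{1}{\frac{7460}{13}} = \frac{13}{7460}$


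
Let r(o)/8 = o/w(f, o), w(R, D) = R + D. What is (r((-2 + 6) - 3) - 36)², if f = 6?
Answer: 59536/49 ≈ 1215.0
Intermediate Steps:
w(R, D) = D + R
r(o) = 8*o/(6 + o) (r(o) = 8*(o/(o + 6)) = 8*(o/(6 + o)) = 8*o/(6 + o))
(r((-2 + 6) - 3) - 36)² = (8*((-2 + 6) - 3)/(6 + ((-2 + 6) - 3)) - 36)² = (8*(4 - 3)/(6 + (4 - 3)) - 36)² = (8*1/(6 + 1) - 36)² = (8*1/7 - 36)² = (8*1*(⅐) - 36)² = (8/7 - 36)² = (-244/7)² = 59536/49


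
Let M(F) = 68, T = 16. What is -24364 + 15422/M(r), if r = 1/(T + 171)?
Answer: -820665/34 ≈ -24137.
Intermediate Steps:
r = 1/187 (r = 1/(16 + 171) = 1/187 ≈ 0.0053476)
-24364 + 15422/M(r) = -24364 + 15422/68 = -24364 + 15422*(1/68) = -24364 + 7711/34 = -820665/34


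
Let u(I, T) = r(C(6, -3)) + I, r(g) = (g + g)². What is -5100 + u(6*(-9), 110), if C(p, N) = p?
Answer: -5010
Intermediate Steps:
r(g) = 4*g² (r(g) = (2*g)² = 4*g²)
u(I, T) = 144 + I (u(I, T) = 4*6² + I = 4*36 + I = 144 + I)
-5100 + u(6*(-9), 110) = -5100 + (144 + 6*(-9)) = -5100 + (144 - 54) = -5100 + 90 = -5010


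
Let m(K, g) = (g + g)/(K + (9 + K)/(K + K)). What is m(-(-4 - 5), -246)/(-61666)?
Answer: 123/154165 ≈ 0.00079785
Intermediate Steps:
m(K, g) = 2*g/(K + (9 + K)/(2*K)) (m(K, g) = (2*g)/(K + (9 + K)/((2*K))) = (2*g)/(K + (9 + K)*(1/(2*K))) = (2*g)/(K + (9 + K)/(2*K)) = 2*g/(K + (9 + K)/(2*K)))
m(-(-4 - 5), -246)/(-61666) = (4*(-(-4 - 5))*(-246)/(9 - (-4 - 5) + 2*(-(-4 - 5))**2))/(-61666) = (4*(-1*(-9))*(-246)/(9 - 1*(-9) + 2*(-1*(-9))**2))*(-1/61666) = (4*9*(-246)/(9 + 9 + 2*9**2))*(-1/61666) = (4*9*(-246)/(9 + 9 + 2*81))*(-1/61666) = (4*9*(-246)/(9 + 9 + 162))*(-1/61666) = (4*9*(-246)/180)*(-1/61666) = (4*9*(-246)*(1/180))*(-1/61666) = -246/5*(-1/61666) = 123/154165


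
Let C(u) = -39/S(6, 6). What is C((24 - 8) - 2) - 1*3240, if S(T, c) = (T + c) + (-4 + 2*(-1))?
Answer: -6493/2 ≈ -3246.5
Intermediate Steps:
S(T, c) = -6 + T + c (S(T, c) = (T + c) + (-4 - 2) = (T + c) - 6 = -6 + T + c)
C(u) = -13/2 (C(u) = -39/(-6 + 6 + 6) = -39/6 = -39*⅙ = -13/2)
C((24 - 8) - 2) - 1*3240 = -13/2 - 1*3240 = -13/2 - 3240 = -6493/2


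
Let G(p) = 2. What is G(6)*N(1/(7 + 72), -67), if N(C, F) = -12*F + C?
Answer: 127034/79 ≈ 1608.0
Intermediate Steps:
N(C, F) = C - 12*F
G(6)*N(1/(7 + 72), -67) = 2*(1/(7 + 72) - 12*(-67)) = 2*(1/79 + 804) = 2*(63517/79) = 127034/79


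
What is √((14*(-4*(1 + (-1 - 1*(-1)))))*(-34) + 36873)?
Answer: √38777 ≈ 196.92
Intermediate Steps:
√((14*(-4*(1 + (-1 - 1*(-1)))))*(-34) + 36873) = √((14*(-4*(1 + (-1 + 1))))*(-34) + 36873) = √((14*(-4*(1 + 0)))*(-34) + 36873) = √((14*(-4*1))*(-34) + 36873) = √((14*(-4))*(-34) + 36873) = √(-56*(-34) + 36873) = √(1904 + 36873) = √38777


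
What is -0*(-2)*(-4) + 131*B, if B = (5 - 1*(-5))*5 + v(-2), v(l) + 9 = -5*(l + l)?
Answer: 7991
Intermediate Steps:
v(l) = -9 - 10*l (v(l) = -9 - 5*(l + l) = -9 - 10*l)
B = 61 (B = (5 - 1*(-5))*5 + (-9 - 10*(-2)) = (5 + 5)*5 + (-9 + 20) = 10*5 + 11 = 50 + 11 = 61)
-0*(-2)*(-4) + 131*B = -0*(-2)*(-4) + 131*61 = -2*0*(-4) + 7991 = 0*(-4) + 7991 = 0 + 7991 = 7991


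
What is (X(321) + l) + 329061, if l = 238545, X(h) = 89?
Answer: 567695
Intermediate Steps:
(X(321) + l) + 329061 = (89 + 238545) + 329061 = 238634 + 329061 = 567695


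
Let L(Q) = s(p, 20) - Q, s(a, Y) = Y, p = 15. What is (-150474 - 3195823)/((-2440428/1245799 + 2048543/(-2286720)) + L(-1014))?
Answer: -9532909106797196160/2937519819578503 ≈ -3245.2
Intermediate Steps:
L(Q) = 20 - Q
(-150474 - 3195823)/((-2440428/1245799 + 2048543/(-2286720)) + L(-1014)) = (-150474 - 3195823)/((-2440428/1245799 + 2048543/(-2286720)) + (20 - 1*(-1014))) = -3346297/((-2440428*1/1245799 + 2048543*(-1/2286720)) + (20 + 1014)) = -3346297/((-2440428/1245799 - 2048543/2286720) + 1034) = -3346297/(-8132648337017/2848793489280 + 1034) = -3346297/2937519819578503/2848793489280 = -3346297*2848793489280/2937519819578503 = -9532909106797196160/2937519819578503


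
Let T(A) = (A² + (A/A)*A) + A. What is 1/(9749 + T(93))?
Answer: 1/18584 ≈ 5.3810e-5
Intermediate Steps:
T(A) = A² + 2*A (T(A) = (A² + 1*A) + A = (A² + A) + A = (A + A²) + A = A² + 2*A)
1/(9749 + T(93)) = 1/(9749 + 93*(2 + 93)) = 1/(9749 + 93*95) = 1/(9749 + 8835) = 1/18584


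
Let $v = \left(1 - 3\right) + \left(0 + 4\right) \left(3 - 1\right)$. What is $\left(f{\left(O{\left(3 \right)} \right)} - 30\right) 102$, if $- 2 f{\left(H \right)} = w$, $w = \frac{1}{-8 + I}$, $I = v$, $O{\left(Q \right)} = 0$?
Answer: $- \frac{6069}{2} \approx -3034.5$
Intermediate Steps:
$v = 6$ ($v = -2 + 4 \cdot 2 = -2 + 8 = 6$)
$I = 6$
$w = - \frac{1}{2}$ ($w = \frac{1}{-8 + 6} = \frac{1}{-2} = - \frac{1}{2} \approx -0.5$)
$f{\left(H \right)} = \frac{1}{4}$ ($f{\left(H \right)} = \left(- \frac{1}{2}\right) \left(- \frac{1}{2}\right) = \frac{1}{4}$)
$\left(f{\left(O{\left(3 \right)} \right)} - 30\right) 102 = \left(\frac{1}{4} - 30\right) 102 = \left(- \frac{119}{4}\right) 102 = - \frac{6069}{2}$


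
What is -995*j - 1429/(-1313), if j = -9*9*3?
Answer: 317465134/1313 ≈ 2.4179e+5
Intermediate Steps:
j = -243 (j = -81*3 = -243)
-995*j - 1429/(-1313) = -995*(-243) - 1429/(-1313) = 241785 - 1429*(-1/1313) = 241785 + 1429/1313 = 317465134/1313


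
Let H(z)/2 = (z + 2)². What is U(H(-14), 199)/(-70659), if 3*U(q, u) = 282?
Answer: -94/70659 ≈ -0.0013303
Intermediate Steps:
H(z) = 2*(2 + z)² (H(z) = 2*(z + 2)² = 2*(2 + z)²)
U(q, u) = 94 (U(q, u) = (⅓)*282 = 94)
U(H(-14), 199)/(-70659) = 94/(-70659) = 94*(-1/70659) = -94/70659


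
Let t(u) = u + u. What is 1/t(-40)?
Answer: -1/80 ≈ -0.012500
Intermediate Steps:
t(u) = 2*u
1/t(-40) = 1/(2*(-40)) = 1/(-80) = -1/80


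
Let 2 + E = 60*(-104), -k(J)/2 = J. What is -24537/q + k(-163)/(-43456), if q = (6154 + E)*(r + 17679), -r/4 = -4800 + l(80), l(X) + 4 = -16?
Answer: 375005/8833496672 ≈ 4.2453e-5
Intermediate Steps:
k(J) = -2*J
l(X) = -20 (l(X) = -4 - 16 = -20)
E = -6242 (E = -2 + 60*(-104) = -2 - 6240 = -6242)
r = 19280 (r = -4*(-4800 - 20) = -4*(-4820) = 19280)
q = -3252392 (q = (6154 - 6242)*(19280 + 17679) = -88*36959 = -3252392)
-24537/q + k(-163)/(-43456) = -24537/(-3252392) - 2*(-163)/(-43456) = -24537*(-1/3252392) + 326*(-1/43456) = 24537/3252392 - 163/21728 = 375005/8833496672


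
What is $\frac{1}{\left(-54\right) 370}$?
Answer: $- \frac{1}{19980} \approx -5.005 \cdot 10^{-5}$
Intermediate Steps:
$\frac{1}{\left(-54\right) 370} = \frac{1}{-19980} = - \frac{1}{19980}$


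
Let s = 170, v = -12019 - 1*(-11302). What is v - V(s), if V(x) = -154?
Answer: -563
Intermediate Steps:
v = -717 (v = -12019 + 11302 = -717)
v - V(s) = -717 - 1*(-154) = -717 + 154 = -563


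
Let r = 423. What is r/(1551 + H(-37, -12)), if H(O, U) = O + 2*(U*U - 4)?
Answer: 141/598 ≈ 0.23579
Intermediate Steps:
H(O, U) = -8 + O + 2*U² (H(O, U) = O + 2*(U² - 4) = O + 2*(-4 + U²) = O + (-8 + 2*U²) = -8 + O + 2*U²)
r/(1551 + H(-37, -12)) = 423/(1551 + (-8 - 37 + 2*(-12)²)) = 423/(1551 + (-8 - 37 + 2*144)) = 423/(1551 + (-8 - 37 + 288)) = 423/(1551 + 243) = 423/1794 = 423*(1/1794) = 141/598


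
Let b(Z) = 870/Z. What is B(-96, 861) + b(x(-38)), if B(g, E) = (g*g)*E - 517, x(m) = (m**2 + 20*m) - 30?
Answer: 864856176/109 ≈ 7.9345e+6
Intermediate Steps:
x(m) = -30 + m**2 + 20*m
B(g, E) = -517 + E*g**2 (B(g, E) = g**2*E - 517 = E*g**2 - 517 = -517 + E*g**2)
B(-96, 861) + b(x(-38)) = (-517 + 861*(-96)**2) + 870/(-30 + (-38)**2 + 20*(-38)) = (-517 + 861*9216) + 870/(-30 + 1444 - 760) = (-517 + 7934976) + 870/654 = 7934459 + 870*(1/654) = 7934459 + 145/109 = 864856176/109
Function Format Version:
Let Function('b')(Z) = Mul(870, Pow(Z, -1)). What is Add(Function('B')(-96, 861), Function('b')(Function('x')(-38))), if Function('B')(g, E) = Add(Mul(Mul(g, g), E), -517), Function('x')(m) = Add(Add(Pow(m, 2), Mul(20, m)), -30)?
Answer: Rational(864856176, 109) ≈ 7.9345e+6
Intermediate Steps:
Function('x')(m) = Add(-30, Pow(m, 2), Mul(20, m))
Function('B')(g, E) = Add(-517, Mul(E, Pow(g, 2))) (Function('B')(g, E) = Add(Mul(Pow(g, 2), E), -517) = Add(Mul(E, Pow(g, 2)), -517) = Add(-517, Mul(E, Pow(g, 2))))
Add(Function('B')(-96, 861), Function('b')(Function('x')(-38))) = Add(Add(-517, Mul(861, Pow(-96, 2))), Mul(870, Pow(Add(-30, Pow(-38, 2), Mul(20, -38)), -1))) = Add(Add(-517, Mul(861, 9216)), Mul(870, Pow(Add(-30, 1444, -760), -1))) = Add(Add(-517, 7934976), Mul(870, Pow(654, -1))) = Add(7934459, Mul(870, Rational(1, 654))) = Add(7934459, Rational(145, 109)) = Rational(864856176, 109)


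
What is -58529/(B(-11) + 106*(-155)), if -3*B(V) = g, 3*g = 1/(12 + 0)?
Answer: 6321132/1774441 ≈ 3.5623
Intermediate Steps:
g = 1/36 (g = 1/(3*(12 + 0)) = (1/3)/12 = (1/3)*(1/12) = 1/36 ≈ 0.027778)
B(V) = -1/108 (B(V) = -1/3*1/36 = -1/108)
-58529/(B(-11) + 106*(-155)) = -58529/(-1/108 + 106*(-155)) = -58529/(-1/108 - 16430) = -58529/(-1774441/108) = -58529*(-108/1774441) = 6321132/1774441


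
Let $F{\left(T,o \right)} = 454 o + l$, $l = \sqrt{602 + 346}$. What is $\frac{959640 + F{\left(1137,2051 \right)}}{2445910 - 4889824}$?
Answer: $- \frac{945397}{1221957} - \frac{\sqrt{237}}{1221957} \approx -0.77369$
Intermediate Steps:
$l = 2 \sqrt{237}$ ($l = \sqrt{948} = 2 \sqrt{237} \approx 30.79$)
$F{\left(T,o \right)} = 2 \sqrt{237} + 454 o$ ($F{\left(T,o \right)} = 454 o + 2 \sqrt{237} = 2 \sqrt{237} + 454 o$)
$\frac{959640 + F{\left(1137,2051 \right)}}{2445910 - 4889824} = \frac{959640 + \left(2 \sqrt{237} + 454 \cdot 2051\right)}{2445910 - 4889824} = \frac{959640 + \left(2 \sqrt{237} + 931154\right)}{-2443914} = \left(959640 + \left(931154 + 2 \sqrt{237}\right)\right) \left(- \frac{1}{2443914}\right) = \left(1890794 + 2 \sqrt{237}\right) \left(- \frac{1}{2443914}\right) = - \frac{945397}{1221957} - \frac{\sqrt{237}}{1221957}$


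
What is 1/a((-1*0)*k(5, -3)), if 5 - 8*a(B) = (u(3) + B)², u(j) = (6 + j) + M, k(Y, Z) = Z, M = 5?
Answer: -8/191 ≈ -0.041885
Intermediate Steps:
u(j) = 11 + j (u(j) = (6 + j) + 5 = 11 + j)
a(B) = 5/8 - (14 + B)²/8 (a(B) = 5/8 - ((11 + 3) + B)²/8 = 5/8 - (14 + B)²/8)
1/a((-1*0)*k(5, -3)) = 1/(5/8 - (14 - 1*0*(-3))²/8) = 1/(5/8 - (14 + 0*(-3))²/8) = 1/(5/8 - (14 + 0)²/8) = 1/(5/8 - ⅛*14²) = 1/(5/8 - ⅛*196) = 1/(5/8 - 49/2) = 1/(-191/8) = -8/191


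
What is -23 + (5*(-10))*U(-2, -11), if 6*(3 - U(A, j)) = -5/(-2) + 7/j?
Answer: -10393/66 ≈ -157.47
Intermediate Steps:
U(A, j) = 31/12 - 7/(6*j) (U(A, j) = 3 - (-5/(-2) + 7/j)/6 = 3 - (-5*(-½) + 7/j)/6 = 3 - (5/2 + 7/j)/6 = 3 + (-5/12 - 7/(6*j)) = 31/12 - 7/(6*j))
-23 + (5*(-10))*U(-2, -11) = -23 + (5*(-10))*((1/12)*(-14 + 31*(-11))/(-11)) = -23 - 25*(-1)*(-14 - 341)/(6*11) = -23 - 25*(-1)*(-355)/(6*11) = -23 - 50*355/132 = -23 - 8875/66 = -10393/66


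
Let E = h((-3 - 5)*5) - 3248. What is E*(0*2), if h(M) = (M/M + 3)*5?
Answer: 0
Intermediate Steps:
h(M) = 20 (h(M) = (1 + 3)*5 = 4*5 = 20)
E = -3228 (E = 20 - 3248 = -3228)
E*(0*2) = -0*2 = -3228*0 = 0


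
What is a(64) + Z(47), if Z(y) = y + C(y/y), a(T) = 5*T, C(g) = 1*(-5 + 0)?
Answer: 362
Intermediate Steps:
C(g) = -5 (C(g) = 1*(-5) = -5)
Z(y) = -5 + y (Z(y) = y - 5 = -5 + y)
a(64) + Z(47) = 5*64 + (-5 + 47) = 320 + 42 = 362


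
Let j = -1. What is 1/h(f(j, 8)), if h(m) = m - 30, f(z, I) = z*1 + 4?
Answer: -1/27 ≈ -0.037037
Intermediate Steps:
f(z, I) = 4 + z (f(z, I) = z + 4 = 4 + z)
h(m) = -30 + m
1/h(f(j, 8)) = 1/(-30 + (4 - 1)) = 1/(-30 + 3) = 1/(-27) = -1/27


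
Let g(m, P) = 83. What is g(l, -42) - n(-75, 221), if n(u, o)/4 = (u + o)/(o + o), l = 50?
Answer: 18051/221 ≈ 81.679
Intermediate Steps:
n(u, o) = 2*(o + u)/o (n(u, o) = 4*((u + o)/(o + o)) = 4*((o + u)/((2*o))) = 4*((o + u)*(1/(2*o))) = 4*((o + u)/(2*o)) = 2*(o + u)/o)
g(l, -42) - n(-75, 221) = 83 - (2 + 2*(-75)/221) = 83 - (2 + 2*(-75)*(1/221)) = 83 - (2 - 150/221) = 83 - 1*292/221 = 83 - 292/221 = 18051/221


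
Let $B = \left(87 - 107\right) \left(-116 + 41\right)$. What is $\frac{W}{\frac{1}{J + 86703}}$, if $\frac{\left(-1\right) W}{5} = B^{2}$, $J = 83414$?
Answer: $-1913816250000$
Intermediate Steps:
$B = 1500$ ($B = \left(-20\right) \left(-75\right) = 1500$)
$W = -11250000$ ($W = - 5 \cdot 1500^{2} = \left(-5\right) 2250000 = -11250000$)
$\frac{W}{\frac{1}{J + 86703}} = - \frac{11250000}{\frac{1}{83414 + 86703}} = - \frac{11250000}{\frac{1}{170117}} = - 11250000 \frac{1}{\frac{1}{170117}} = \left(-11250000\right) 170117 = -1913816250000$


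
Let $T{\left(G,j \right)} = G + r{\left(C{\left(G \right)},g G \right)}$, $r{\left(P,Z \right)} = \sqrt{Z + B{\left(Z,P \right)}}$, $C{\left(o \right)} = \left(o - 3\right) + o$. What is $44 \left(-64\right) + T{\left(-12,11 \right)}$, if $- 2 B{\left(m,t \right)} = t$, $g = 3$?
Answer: $-2828 + \frac{3 i \sqrt{10}}{2} \approx -2828.0 + 4.7434 i$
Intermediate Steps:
$C{\left(o \right)} = -3 + 2 o$ ($C{\left(o \right)} = \left(-3 + o\right) + o = -3 + 2 o$)
$B{\left(m,t \right)} = - \frac{t}{2}$
$r{\left(P,Z \right)} = \sqrt{Z - \frac{P}{2}}$
$T{\left(G,j \right)} = G + \frac{\sqrt{6 + 8 G}}{2}$ ($T{\left(G,j \right)} = G + \frac{\sqrt{- 2 \left(-3 + 2 G\right) + 4 \cdot 3 G}}{2} = G + \frac{\sqrt{\left(6 - 4 G\right) + 12 G}}{2} = G + \frac{\sqrt{6 + 8 G}}{2}$)
$44 \left(-64\right) + T{\left(-12,11 \right)} = 44 \left(-64\right) - \left(12 - \frac{\sqrt{6 + 8 \left(-12\right)}}{2}\right) = -2816 - \left(12 - \frac{\sqrt{6 - 96}}{2}\right) = -2816 - \left(12 - \frac{\sqrt{-90}}{2}\right) = -2816 - \left(12 - \frac{3 i \sqrt{10}}{2}\right) = -2828 + \frac{3 i \sqrt{10}}{2}$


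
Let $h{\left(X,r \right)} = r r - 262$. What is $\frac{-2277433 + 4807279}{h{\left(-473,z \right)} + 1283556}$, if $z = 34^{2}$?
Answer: $\frac{140547}{145535} \approx 0.96573$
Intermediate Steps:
$z = 1156$
$h{\left(X,r \right)} = -262 + r^{2}$ ($h{\left(X,r \right)} = r^{2} - 262 = -262 + r^{2}$)
$\frac{-2277433 + 4807279}{h{\left(-473,z \right)} + 1283556} = \frac{-2277433 + 4807279}{\left(-262 + 1156^{2}\right) + 1283556} = \frac{2529846}{\left(-262 + 1336336\right) + 1283556} = \frac{2529846}{1336074 + 1283556} = \frac{2529846}{2619630} = 2529846 \cdot \frac{1}{2619630} = \frac{140547}{145535}$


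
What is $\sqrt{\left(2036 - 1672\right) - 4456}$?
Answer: $2 i \sqrt{1023} \approx 63.969 i$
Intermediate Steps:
$\sqrt{\left(2036 - 1672\right) - 4456} = \sqrt{364 - 4456} = \sqrt{-4092} = 2 i \sqrt{1023}$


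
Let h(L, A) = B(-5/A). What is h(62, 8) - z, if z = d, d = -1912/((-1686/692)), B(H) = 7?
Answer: -655651/843 ≈ -777.76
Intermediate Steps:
h(L, A) = 7
d = 661552/843 (d = -1912/((-1686*1/692)) = -1912/(-843/346) = -1912*(-346/843) = 661552/843 ≈ 784.76)
z = 661552/843 ≈ 784.76
h(62, 8) - z = 7 - 1*661552/843 = 7 - 661552/843 = -655651/843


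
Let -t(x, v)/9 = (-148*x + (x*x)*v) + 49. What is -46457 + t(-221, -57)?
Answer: 24714163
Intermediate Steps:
t(x, v) = -441 + 1332*x - 9*v*x**2 (t(x, v) = -9*((-148*x + (x*x)*v) + 49) = -9*((-148*x + x**2*v) + 49) = -9*((-148*x + v*x**2) + 49) = -9*(49 - 148*x + v*x**2) = -441 + 1332*x - 9*v*x**2)
-46457 + t(-221, -57) = -46457 + (-441 + 1332*(-221) - 9*(-57)*(-221)**2) = -46457 + (-441 - 294372 - 9*(-57)*48841) = -46457 + (-441 - 294372 + 25055433) = -46457 + 24760620 = 24714163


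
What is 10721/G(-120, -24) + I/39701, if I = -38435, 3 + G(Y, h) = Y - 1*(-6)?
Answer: -430131316/4645017 ≈ -92.601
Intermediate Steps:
G(Y, h) = 3 + Y (G(Y, h) = -3 + (Y - 1*(-6)) = -3 + (Y + 6) = -3 + (6 + Y) = 3 + Y)
10721/G(-120, -24) + I/39701 = 10721/(3 - 120) - 38435/39701 = 10721/(-117) - 38435*1/39701 = 10721*(-1/117) - 38435/39701 = -10721/117 - 38435/39701 = -430131316/4645017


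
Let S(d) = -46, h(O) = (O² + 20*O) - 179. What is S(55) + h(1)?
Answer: -204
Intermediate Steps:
h(O) = -179 + O² + 20*O
S(55) + h(1) = -46 + (-179 + 1² + 20*1) = -46 + (-179 + 1 + 20) = -46 - 158 = -204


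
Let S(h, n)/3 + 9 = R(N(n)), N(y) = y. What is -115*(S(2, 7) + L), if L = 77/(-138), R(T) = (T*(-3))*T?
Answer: 323305/6 ≈ 53884.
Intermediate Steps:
R(T) = -3*T**2 (R(T) = (-3*T)*T = -3*T**2)
S(h, n) = -27 - 9*n**2 (S(h, n) = -27 + 3*(-3*n**2) = -27 - 9*n**2)
L = -77/138 (L = 77*(-1/138) = -77/138 ≈ -0.55797)
-115*(S(2, 7) + L) = -115*((-27 - 9*7**2) - 77/138) = -115*((-27 - 9*49) - 77/138) = -115*((-27 - 441) - 77/138) = -115*(-468 - 77/138) = -115*(-64661/138) = 323305/6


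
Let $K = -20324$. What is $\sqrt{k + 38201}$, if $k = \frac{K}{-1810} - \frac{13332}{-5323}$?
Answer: $\frac{\sqrt{886831118931068815}}{4817315} \approx 195.49$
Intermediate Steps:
$k = \frac{66157786}{4817315}$ ($k = - \frac{20324}{-1810} - \frac{13332}{-5323} = \left(-20324\right) \left(- \frac{1}{1810}\right) - - \frac{13332}{5323} = \frac{10162}{905} + \frac{13332}{5323} = \frac{66157786}{4817315} \approx 13.733$)
$\sqrt{k + 38201} = \sqrt{\frac{66157786}{4817315} + 38201} = \sqrt{\frac{184092408101}{4817315}} = \frac{\sqrt{886831118931068815}}{4817315}$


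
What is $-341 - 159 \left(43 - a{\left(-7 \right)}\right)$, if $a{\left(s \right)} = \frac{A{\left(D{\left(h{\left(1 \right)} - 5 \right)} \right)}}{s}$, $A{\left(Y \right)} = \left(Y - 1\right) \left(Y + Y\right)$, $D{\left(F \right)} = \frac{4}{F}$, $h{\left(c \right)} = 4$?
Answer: $- \frac{56606}{7} \approx -8086.6$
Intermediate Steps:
$A{\left(Y \right)} = 2 Y \left(-1 + Y\right)$ ($A{\left(Y \right)} = \left(-1 + Y\right) 2 Y = 2 Y \left(-1 + Y\right)$)
$a{\left(s \right)} = \frac{40}{s}$ ($a{\left(s \right)} = \frac{2 \frac{4}{4 - 5} \left(-1 + \frac{4}{4 - 5}\right)}{s} = \frac{2 \frac{4}{-1} \left(-1 + \frac{4}{-1}\right)}{s} = \frac{2 \cdot 4 \left(-1\right) \left(-1 + 4 \left(-1\right)\right)}{s} = \frac{2 \left(-4\right) \left(-1 - 4\right)}{s} = \frac{2 \left(-4\right) \left(-5\right)}{s} = \frac{40}{s}$)
$-341 - 159 \left(43 - a{\left(-7 \right)}\right) = -341 - 159 \left(43 - \frac{40}{-7}\right) = -341 - 159 \left(43 - 40 \left(- \frac{1}{7}\right)\right) = -341 - 159 \left(43 - - \frac{40}{7}\right) = -341 - 159 \left(43 + \frac{40}{7}\right) = -341 - \frac{54219}{7} = - \frac{56606}{7}$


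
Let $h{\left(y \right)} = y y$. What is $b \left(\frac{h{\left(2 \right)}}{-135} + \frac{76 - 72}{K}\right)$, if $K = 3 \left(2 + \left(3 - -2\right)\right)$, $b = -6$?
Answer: $- \frac{304}{315} \approx -0.96508$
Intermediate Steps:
$h{\left(y \right)} = y^{2}$
$K = 21$ ($K = 3 \left(2 + \left(3 + 2\right)\right) = 3 \left(2 + 5\right) = 3 \cdot 7 = 21$)
$b \left(\frac{h{\left(2 \right)}}{-135} + \frac{76 - 72}{K}\right) = - 6 \left(\frac{2^{2}}{-135} + \frac{76 - 72}{21}\right) = - 6 \left(4 \left(- \frac{1}{135}\right) + 4 \cdot \frac{1}{21}\right) = - 6 \left(- \frac{4}{135} + \frac{4}{21}\right) = \left(-6\right) \frac{152}{945} = - \frac{304}{315}$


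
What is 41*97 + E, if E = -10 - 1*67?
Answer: 3900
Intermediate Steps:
E = -77 (E = -10 - 67 = -77)
41*97 + E = 41*97 - 77 = 3977 - 77 = 3900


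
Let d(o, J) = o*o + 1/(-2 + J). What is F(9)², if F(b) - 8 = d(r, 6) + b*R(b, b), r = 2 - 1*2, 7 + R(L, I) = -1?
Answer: 65025/16 ≈ 4064.1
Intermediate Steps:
R(L, I) = -8 (R(L, I) = -7 - 1 = -8)
r = 0 (r = 2 - 2 = 0)
d(o, J) = o² + 1/(-2 + J)
F(b) = 33/4 - 8*b (F(b) = 8 + ((1 - 2*0² + 6*0²)/(-2 + 6) + b*(-8)) = 8 + ((1 - 2*0 + 6*0)/4 - 8*b) = 8 + ((1 + 0 + 0)/4 - 8*b) = 8 + ((¼)*1 - 8*b) = 8 + (¼ - 8*b) = 33/4 - 8*b)
F(9)² = (33/4 - 8*9)² = (33/4 - 72)² = (-255/4)² = 65025/16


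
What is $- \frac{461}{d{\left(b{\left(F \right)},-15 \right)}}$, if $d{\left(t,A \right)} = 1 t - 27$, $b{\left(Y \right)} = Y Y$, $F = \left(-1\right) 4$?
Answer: $\frac{461}{11} \approx 41.909$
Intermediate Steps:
$F = -4$
$b{\left(Y \right)} = Y^{2}$
$d{\left(t,A \right)} = -27 + t$ ($d{\left(t,A \right)} = t - 27 = -27 + t$)
$- \frac{461}{d{\left(b{\left(F \right)},-15 \right)}} = - \frac{461}{-27 + \left(-4\right)^{2}} = - \frac{461}{-27 + 16} = - \frac{461}{-11} = \left(-461\right) \left(- \frac{1}{11}\right) = \frac{461}{11}$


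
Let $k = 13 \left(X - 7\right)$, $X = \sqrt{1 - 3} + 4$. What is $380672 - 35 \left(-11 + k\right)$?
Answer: $382422 - 455 i \sqrt{2} \approx 3.8242 \cdot 10^{5} - 643.47 i$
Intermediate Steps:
$X = 4 + i \sqrt{2}$ ($X = \sqrt{-2} + 4 = i \sqrt{2} + 4 = 4 + i \sqrt{2} \approx 4.0 + 1.4142 i$)
$k = -39 + 13 i \sqrt{2}$ ($k = 13 \left(\left(4 + i \sqrt{2}\right) - 7\right) = 13 \left(-3 + i \sqrt{2}\right) = -39 + 13 i \sqrt{2} \approx -39.0 + 18.385 i$)
$380672 - 35 \left(-11 + k\right) = 380672 - 35 \left(-11 - \left(39 - 13 i \sqrt{2}\right)\right) = 380672 - 35 \left(-50 + 13 i \sqrt{2}\right) = 380672 - \left(-1750 + 455 i \sqrt{2}\right) = 380672 + \left(1750 - 455 i \sqrt{2}\right) = 382422 - 455 i \sqrt{2}$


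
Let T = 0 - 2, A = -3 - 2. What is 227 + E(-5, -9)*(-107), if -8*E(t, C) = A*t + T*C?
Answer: 6417/8 ≈ 802.13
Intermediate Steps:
A = -5
T = -2
E(t, C) = C/4 + 5*t/8 (E(t, C) = -(-5*t - 2*C)/8 = C/4 + 5*t/8)
227 + E(-5, -9)*(-107) = 227 + ((¼)*(-9) + (5/8)*(-5))*(-107) = 227 + (-9/4 - 25/8)*(-107) = 227 - 43/8*(-107) = 227 + 4601/8 = 6417/8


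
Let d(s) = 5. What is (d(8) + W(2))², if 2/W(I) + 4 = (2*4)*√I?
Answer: 5049/196 + 71*√2/49 ≈ 27.809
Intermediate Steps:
W(I) = 2/(-4 + 8*√I) (W(I) = 2/(-4 + (2*4)*√I) = 2/(-4 + 8*√I))
(d(8) + W(2))² = (5 + 1/(2*(-1 + 2*√2)))²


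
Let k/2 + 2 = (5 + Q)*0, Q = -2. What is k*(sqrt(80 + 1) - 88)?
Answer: 316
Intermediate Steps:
k = -4 (k = -4 + 2*((5 - 2)*0) = -4 + 2*(3*0) = -4 + 2*0 = -4 + 0 = -4)
k*(sqrt(80 + 1) - 88) = -4*(sqrt(80 + 1) - 88) = -4*(sqrt(81) - 88) = -4*(9 - 88) = -4*(-79) = 316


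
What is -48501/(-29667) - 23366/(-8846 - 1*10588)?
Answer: 272627926/96091413 ≈ 2.8372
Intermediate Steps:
-48501/(-29667) - 23366/(-8846 - 1*10588) = -48501*(-1/29667) - 23366/(-8846 - 10588) = 16167/9889 - 23366/(-19434) = 16167/9889 - 23366*(-1/19434) = 16167/9889 + 11683/9717 = 272627926/96091413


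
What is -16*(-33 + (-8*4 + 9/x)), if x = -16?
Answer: 1049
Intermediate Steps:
-16*(-33 + (-8*4 + 9/x)) = -16*(-33 + (-8*4 + 9/(-16))) = -16*(-33 + (-32 + 9*(-1/16))) = -16*(-33 + (-32 - 9/16)) = -16*(-33 - 521/16) = -16*(-1049/16) = 1049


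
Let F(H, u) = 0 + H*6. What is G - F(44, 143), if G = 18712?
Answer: 18448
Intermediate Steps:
F(H, u) = 6*H (F(H, u) = 0 + 6*H = 6*H)
G - F(44, 143) = 18712 - 6*44 = 18712 - 1*264 = 18712 - 264 = 18448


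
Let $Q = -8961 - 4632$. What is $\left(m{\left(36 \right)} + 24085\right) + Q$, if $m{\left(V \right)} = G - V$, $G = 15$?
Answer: $10471$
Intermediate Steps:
$Q = -13593$
$m{\left(V \right)} = 15 - V$
$\left(m{\left(36 \right)} + 24085\right) + Q = \left(\left(15 - 36\right) + 24085\right) - 13593 = \left(-21 + 24085\right) - 13593 = 24064 - 13593 = 10471$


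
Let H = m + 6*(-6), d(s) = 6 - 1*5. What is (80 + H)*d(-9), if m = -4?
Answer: 40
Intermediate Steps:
d(s) = 1 (d(s) = 6 - 5 = 1)
H = -40 (H = -4 + 6*(-6) = -4 - 36 = -40)
(80 + H)*d(-9) = (80 - 40)*1 = 40*1 = 40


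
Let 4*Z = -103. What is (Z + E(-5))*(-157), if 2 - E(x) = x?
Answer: 11775/4 ≈ 2943.8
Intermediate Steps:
Z = -103/4 (Z = (1/4)*(-103) = -103/4 ≈ -25.750)
E(x) = 2 - x
(Z + E(-5))*(-157) = (-103/4 + (2 - 1*(-5)))*(-157) = (-103/4 + (2 + 5))*(-157) = (-103/4 + 7)*(-157) = -75/4*(-157) = 11775/4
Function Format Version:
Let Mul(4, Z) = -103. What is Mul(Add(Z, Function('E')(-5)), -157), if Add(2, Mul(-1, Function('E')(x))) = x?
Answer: Rational(11775, 4) ≈ 2943.8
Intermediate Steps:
Z = Rational(-103, 4) (Z = Mul(Rational(1, 4), -103) = Rational(-103, 4) ≈ -25.750)
Function('E')(x) = Add(2, Mul(-1, x))
Mul(Add(Z, Function('E')(-5)), -157) = Mul(Add(Rational(-103, 4), Add(2, Mul(-1, -5))), -157) = Mul(Add(Rational(-103, 4), Add(2, 5)), -157) = Mul(Add(Rational(-103, 4), 7), -157) = Mul(Rational(-75, 4), -157) = Rational(11775, 4)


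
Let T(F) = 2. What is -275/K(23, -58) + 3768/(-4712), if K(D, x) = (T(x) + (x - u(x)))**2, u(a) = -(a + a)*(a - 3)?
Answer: -928449215/1161046224 ≈ -0.79967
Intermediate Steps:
u(a) = -2*a*(-3 + a)
K(D, x) = (2 + x - 2*x*(3 - x))**2 (K(D, x) = (2 + (x - 2*x*(3 - x)))**2 = (2 + x - 2*x*(3 - x))**2)
-275/K(23, -58) + 3768/(-4712) = -275/(2 - 58 + 2*(-58)*(-3 - 58))**2 + 3768/(-4712) = -275/(2 - 58 + 2*(-58)*(-61))**2 + 3768*(-1/4712) = -275/(2 - 58 + 7076)**2 - 471/589 = -275/(7020**2) - 471/589 = -275/49280400 - 471/589 = -275*1/49280400 - 471/589 = -11/1971216 - 471/589 = -928449215/1161046224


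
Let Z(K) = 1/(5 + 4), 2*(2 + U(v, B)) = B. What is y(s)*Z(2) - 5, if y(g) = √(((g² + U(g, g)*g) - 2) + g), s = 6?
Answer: -5 + √46/9 ≈ -4.2464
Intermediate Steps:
U(v, B) = -2 + B/2
Z(K) = ⅑ (Z(K) = 1/9 = ⅑)
y(g) = √(-2 + g + g² + g*(-2 + g/2)) (y(g) = √(((g² + (-2 + g/2)*g) - 2) + g) = √(((g² + g*(-2 + g/2)) - 2) + g) = √((-2 + g² + g*(-2 + g/2)) + g) = √(-2 + g + g² + g*(-2 + g/2)))
y(s)*Z(2) - 5 = (√(-8 - 4*6 + 6*6²)/2)*(⅑) - 5 = (√(-8 - 24 + 6*36)/2)*(⅑) - 5 = (√(-8 - 24 + 216)/2)*(⅑) - 5 = (√184/2)*(⅑) - 5 = ((2*√46)/2)*(⅑) - 5 = √46*(⅑) - 5 = √46/9 - 5 = -5 + √46/9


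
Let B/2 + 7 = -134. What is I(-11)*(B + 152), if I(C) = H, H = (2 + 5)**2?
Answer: -6370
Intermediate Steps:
B = -282 (B = -14 + 2*(-134) = -14 - 268 = -282)
H = 49 (H = 7**2 = 49)
I(C) = 49
I(-11)*(B + 152) = 49*(-282 + 152) = 49*(-130) = -6370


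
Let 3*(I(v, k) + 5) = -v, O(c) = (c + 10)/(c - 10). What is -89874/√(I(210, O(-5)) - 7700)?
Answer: 89874*I*√311/1555 ≈ 1019.3*I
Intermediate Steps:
O(c) = (10 + c)/(-10 + c)
I(v, k) = -5 - v/3 (I(v, k) = -5 + (-v)/3 = -5 - v/3)
-89874/√(I(210, O(-5)) - 7700) = -89874/√((-5 - ⅓*210) - 7700) = -89874/√((-5 - 70) - 7700) = -89874/√(-75 - 7700) = -89874*(-I*√311/1555) = -(-89874)*I*√311/1555 = 89874*I*√311/1555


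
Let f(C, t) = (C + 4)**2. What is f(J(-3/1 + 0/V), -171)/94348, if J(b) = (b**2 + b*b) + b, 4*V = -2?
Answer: 361/94348 ≈ 0.0038263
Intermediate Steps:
V = -1/2 (V = (1/4)*(-2) = -1/2 ≈ -0.50000)
J(b) = b + 2*b**2 (J(b) = (b**2 + b**2) + b = 2*b**2 + b = b + 2*b**2)
f(C, t) = (4 + C)**2
f(J(-3/1 + 0/V), -171)/94348 = (4 + (-3/1 + 0/(-1/2))*(1 + 2*(-3/1 + 0/(-1/2))))**2/94348 = (4 + (-3*1 + 0*(-2))*(1 + 2*(-3*1 + 0*(-2))))**2*(1/94348) = (4 + (-3 + 0)*(1 + 2*(-3 + 0)))**2*(1/94348) = (4 - 3*(1 + 2*(-3)))**2*(1/94348) = (4 - 3*(1 - 6))**2*(1/94348) = (4 - 3*(-5))**2*(1/94348) = (4 + 15)**2*(1/94348) = 19**2*(1/94348) = 361*(1/94348) = 361/94348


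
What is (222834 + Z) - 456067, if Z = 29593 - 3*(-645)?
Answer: -201705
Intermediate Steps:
Z = 31528 (Z = 29593 + 1935 = 31528)
(222834 + Z) - 456067 = (222834 + 31528) - 456067 = 254362 - 456067 = -201705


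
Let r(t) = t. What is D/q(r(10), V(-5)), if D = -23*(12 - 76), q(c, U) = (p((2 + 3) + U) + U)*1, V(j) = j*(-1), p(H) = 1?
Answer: 736/3 ≈ 245.33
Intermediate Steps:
V(j) = -j
q(c, U) = 1 + U (q(c, U) = (1 + U)*1 = 1 + U)
D = 1472 (D = -23*(-64) = 1472)
D/q(r(10), V(-5)) = 1472/(1 - 1*(-5)) = 1472/(1 + 5) = 1472/6 = 1472*(1/6) = 736/3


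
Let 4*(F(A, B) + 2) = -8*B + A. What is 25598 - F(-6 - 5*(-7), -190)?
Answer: 100851/4 ≈ 25213.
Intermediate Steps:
F(A, B) = -2 - 2*B + A/4 (F(A, B) = -2 + (-8*B + A)/4 = -2 + (A - 8*B)/4 = -2 + (-2*B + A/4) = -2 - 2*B + A/4)
25598 - F(-6 - 5*(-7), -190) = 25598 - (-2 - 2*(-190) + (-6 - 5*(-7))/4) = 25598 - (-2 + 380 + (-6 + 35)/4) = 25598 - (-2 + 380 + (¼)*29) = 25598 - (-2 + 380 + 29/4) = 25598 - 1*1541/4 = 25598 - 1541/4 = 100851/4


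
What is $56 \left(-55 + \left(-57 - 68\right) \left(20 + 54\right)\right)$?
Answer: $-521080$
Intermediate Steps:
$56 \left(-55 + \left(-57 - 68\right) \left(20 + 54\right)\right) = 56 \left(-55 - 9250\right) = 56 \left(-9305\right) = -521080$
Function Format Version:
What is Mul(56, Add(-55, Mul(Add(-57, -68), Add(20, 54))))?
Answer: -521080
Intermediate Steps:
Mul(56, Add(-55, Mul(Add(-57, -68), Add(20, 54)))) = Mul(56, Add(-55, Mul(-125, 74))) = Mul(56, Add(-55, -9250)) = Mul(56, -9305) = -521080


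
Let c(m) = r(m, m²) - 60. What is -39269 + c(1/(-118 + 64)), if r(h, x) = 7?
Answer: -39322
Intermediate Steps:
c(m) = -53 (c(m) = 7 - 60 = -53)
-39269 + c(1/(-118 + 64)) = -39269 - 53 = -39322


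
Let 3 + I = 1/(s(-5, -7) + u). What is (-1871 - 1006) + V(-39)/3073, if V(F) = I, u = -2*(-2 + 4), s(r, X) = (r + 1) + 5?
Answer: -26523073/9219 ≈ -2877.0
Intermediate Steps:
s(r, X) = 6 + r (s(r, X) = (1 + r) + 5 = 6 + r)
u = -4 (u = -2*2 = -4)
I = -10/3 (I = -3 + 1/((6 - 5) - 4) = -3 + 1/(1 - 4) = -3 + 1/(-3) = -3 - 1/3 = -10/3 ≈ -3.3333)
V(F) = -10/3
(-1871 - 1006) + V(-39)/3073 = (-1871 - 1006) - 10/3/3073 = -2877 - 10/3*1/3073 = -2877 - 10/9219 = -26523073/9219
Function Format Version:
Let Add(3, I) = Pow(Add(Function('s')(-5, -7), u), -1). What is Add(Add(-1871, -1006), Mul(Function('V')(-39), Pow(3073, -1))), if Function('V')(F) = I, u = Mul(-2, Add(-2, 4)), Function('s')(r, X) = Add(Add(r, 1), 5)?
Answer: Rational(-26523073, 9219) ≈ -2877.0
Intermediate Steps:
Function('s')(r, X) = Add(6, r) (Function('s')(r, X) = Add(Add(1, r), 5) = Add(6, r))
u = -4 (u = Mul(-2, 2) = -4)
I = Rational(-10, 3) (I = Add(-3, Pow(Add(Add(6, -5), -4), -1)) = Add(-3, Pow(Add(1, -4), -1)) = Add(-3, Pow(-3, -1)) = Add(-3, Rational(-1, 3)) = Rational(-10, 3) ≈ -3.3333)
Function('V')(F) = Rational(-10, 3)
Add(Add(-1871, -1006), Mul(Function('V')(-39), Pow(3073, -1))) = Add(Add(-1871, -1006), Mul(Rational(-10, 3), Pow(3073, -1))) = Add(-2877, Mul(Rational(-10, 3), Rational(1, 3073))) = Add(-2877, Rational(-10, 9219)) = Rational(-26523073, 9219)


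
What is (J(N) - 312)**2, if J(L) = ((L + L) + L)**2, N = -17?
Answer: 5239521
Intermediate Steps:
J(L) = 9*L**2 (J(L) = (2*L + L)**2 = (3*L)**2 = 9*L**2)
(J(N) - 312)**2 = (9*(-17)**2 - 312)**2 = (9*289 - 312)**2 = (2601 - 312)**2 = 2289**2 = 5239521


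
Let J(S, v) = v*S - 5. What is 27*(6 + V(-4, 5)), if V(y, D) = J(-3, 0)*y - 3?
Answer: 621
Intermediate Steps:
J(S, v) = -5 + S*v (J(S, v) = S*v - 5 = -5 + S*v)
V(y, D) = -3 - 5*y (V(y, D) = (-5 - 3*0)*y - 3 = (-5 + 0)*y - 3 = -5*y - 3 = -3 - 5*y)
27*(6 + V(-4, 5)) = 27*(6 + (-3 - 5*(-4))) = 27*(6 + (-3 + 20)) = 27*(6 + 17) = 27*23 = 621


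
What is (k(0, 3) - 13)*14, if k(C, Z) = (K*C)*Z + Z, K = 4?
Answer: -140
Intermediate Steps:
k(C, Z) = Z + 4*C*Z (k(C, Z) = (4*C)*Z + Z = 4*C*Z + Z = Z + 4*C*Z)
(k(0, 3) - 13)*14 = (3*(1 + 4*0) - 13)*14 = (3*(1 + 0) - 13)*14 = (3*1 - 13)*14 = (3 - 13)*14 = -10*14 = -140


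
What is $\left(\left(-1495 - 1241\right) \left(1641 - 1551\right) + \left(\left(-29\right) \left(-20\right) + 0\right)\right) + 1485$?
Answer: $-244175$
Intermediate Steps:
$\left(\left(-1495 - 1241\right) \left(1641 - 1551\right) + \left(\left(-29\right) \left(-20\right) + 0\right)\right) + 1485 = \left(\left(-2736\right) 90 + \left(580 + 0\right)\right) + 1485 = \left(-246240 + 580\right) + 1485 = -245660 + 1485 = -244175$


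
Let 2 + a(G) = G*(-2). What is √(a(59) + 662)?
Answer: √542 ≈ 23.281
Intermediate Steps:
a(G) = -2 - 2*G (a(G) = -2 + G*(-2) = -2 - 2*G)
√(a(59) + 662) = √((-2 - 2*59) + 662) = √((-2 - 118) + 662) = √(-120 + 662) = √542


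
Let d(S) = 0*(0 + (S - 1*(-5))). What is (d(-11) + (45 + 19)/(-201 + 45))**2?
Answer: 256/1521 ≈ 0.16831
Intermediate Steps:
d(S) = 0 (d(S) = 0*(0 + (S + 5)) = 0*(0 + (5 + S)) = 0*(5 + S) = 0)
(d(-11) + (45 + 19)/(-201 + 45))**2 = (0 + (45 + 19)/(-201 + 45))**2 = (0 + 64/(-156))**2 = (0 + 64*(-1/156))**2 = (0 - 16/39)**2 = (-16/39)**2 = 256/1521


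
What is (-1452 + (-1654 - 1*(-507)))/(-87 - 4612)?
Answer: 2599/4699 ≈ 0.55310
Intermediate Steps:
(-1452 + (-1654 - 1*(-507)))/(-87 - 4612) = (-1452 + (-1654 + 507))/(-4699) = (-1452 - 1147)*(-1/4699) = -2599*(-1/4699) = 2599/4699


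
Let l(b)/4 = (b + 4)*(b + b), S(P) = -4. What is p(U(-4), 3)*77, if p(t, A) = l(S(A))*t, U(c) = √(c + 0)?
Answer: 0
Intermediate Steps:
U(c) = √c
l(b) = 8*b*(4 + b) (l(b) = 4*((b + 4)*(b + b)) = 4*((4 + b)*(2*b)) = 4*(2*b*(4 + b)) = 8*b*(4 + b))
p(t, A) = 0 (p(t, A) = (8*(-4)*(4 - 4))*t = (8*(-4)*0)*t = 0*t = 0)
p(U(-4), 3)*77 = 0*77 = 0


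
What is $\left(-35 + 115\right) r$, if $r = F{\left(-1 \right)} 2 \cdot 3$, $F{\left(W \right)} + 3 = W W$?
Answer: $-960$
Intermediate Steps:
$F{\left(W \right)} = -3 + W^{2}$ ($F{\left(W \right)} = -3 + W W = -3 + W^{2}$)
$r = -12$ ($r = \left(-3 + \left(-1\right)^{2}\right) 2 \cdot 3 = \left(-3 + 1\right) 2 \cdot 3 = \left(-2\right) 2 \cdot 3 = \left(-4\right) 3 = -12$)
$\left(-35 + 115\right) r = \left(-35 + 115\right) \left(-12\right) = 80 \left(-12\right) = -960$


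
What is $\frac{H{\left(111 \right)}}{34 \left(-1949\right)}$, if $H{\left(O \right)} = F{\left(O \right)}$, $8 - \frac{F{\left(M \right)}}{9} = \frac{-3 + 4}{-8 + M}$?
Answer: $- \frac{7407}{6825398} \approx -0.0010852$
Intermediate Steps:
$F{\left(M \right)} = 72 - \frac{9}{-8 + M}$ ($F{\left(M \right)} = 72 - 9 \frac{-3 + 4}{-8 + M} = 72 - 9 \cdot 1 \frac{1}{-8 + M} = 72 - \frac{9}{-8 + M}$)
$H{\left(O \right)} = \frac{9 \left(-65 + 8 O\right)}{-8 + O}$
$\frac{H{\left(111 \right)}}{34 \left(-1949\right)} = \frac{9 \frac{1}{-8 + 111} \left(-65 + 8 \cdot 111\right)}{34 \left(-1949\right)} = \frac{9 \cdot \frac{1}{103} \left(-65 + 888\right)}{-66266} = 9 \cdot \frac{1}{103} \cdot 823 \left(- \frac{1}{66266}\right) = \frac{7407}{103} \left(- \frac{1}{66266}\right) = - \frac{7407}{6825398}$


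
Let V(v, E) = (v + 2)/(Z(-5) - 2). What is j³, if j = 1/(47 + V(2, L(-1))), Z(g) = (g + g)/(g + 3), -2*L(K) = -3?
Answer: 27/3048625 ≈ 8.8565e-6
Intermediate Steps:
L(K) = 3/2 (L(K) = -½*(-3) = 3/2)
Z(g) = 2*g/(3 + g) (Z(g) = (2*g)/(3 + g) = 2*g/(3 + g))
V(v, E) = ⅔ + v/3 (V(v, E) = (v + 2)/(2*(-5)/(3 - 5) - 2) = (2 + v)/(2*(-5)/(-2) - 2) = (2 + v)/(2*(-5)*(-½) - 2) = (2 + v)/(5 - 2) = (2 + v)/3 = (2 + v)*(⅓) = ⅔ + v/3)
j = 3/145 (j = 1/(47 + (⅔ + (⅓)*2)) = 1/(47 + (⅔ + ⅔)) = 1/(47 + 4/3) = 1/(145/3) = 3/145 ≈ 0.020690)
j³ = (3/145)³ = 27/3048625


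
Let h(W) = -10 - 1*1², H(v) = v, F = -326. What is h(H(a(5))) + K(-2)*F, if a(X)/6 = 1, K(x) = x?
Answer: 641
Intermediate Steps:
a(X) = 6 (a(X) = 6*1 = 6)
h(W) = -11 (h(W) = -10 - 1*1 = -10 - 1 = -11)
h(H(a(5))) + K(-2)*F = -11 - 2*(-326) = -11 + 652 = 641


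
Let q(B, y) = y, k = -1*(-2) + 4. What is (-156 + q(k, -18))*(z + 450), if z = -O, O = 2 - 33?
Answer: -83694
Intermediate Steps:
k = 6 (k = 2 + 4 = 6)
O = -31
z = 31 (z = -1*(-31) = 31)
(-156 + q(k, -18))*(z + 450) = (-156 - 18)*(31 + 450) = -174*481 = -83694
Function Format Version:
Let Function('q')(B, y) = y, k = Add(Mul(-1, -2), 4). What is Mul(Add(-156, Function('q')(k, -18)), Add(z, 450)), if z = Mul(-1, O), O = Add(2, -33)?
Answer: -83694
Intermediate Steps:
k = 6 (k = Add(2, 4) = 6)
O = -31
z = 31 (z = Mul(-1, -31) = 31)
Mul(Add(-156, Function('q')(k, -18)), Add(z, 450)) = Mul(Add(-156, -18), Add(31, 450)) = Mul(-174, 481) = -83694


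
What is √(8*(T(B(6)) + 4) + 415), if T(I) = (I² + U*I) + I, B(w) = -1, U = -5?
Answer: √487 ≈ 22.068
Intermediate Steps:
T(I) = I² - 4*I (T(I) = (I² - 5*I) + I = I² - 4*I)
√(8*(T(B(6)) + 4) + 415) = √(8*(-(-4 - 1) + 4) + 415) = √(8*(-1*(-5) + 4) + 415) = √(8*(5 + 4) + 415) = √(8*9 + 415) = √(72 + 415) = √487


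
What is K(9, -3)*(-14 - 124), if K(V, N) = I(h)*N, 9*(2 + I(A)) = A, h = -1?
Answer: -874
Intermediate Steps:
I(A) = -2 + A/9
K(V, N) = -19*N/9 (K(V, N) = (-2 + (⅑)*(-1))*N = (-2 - ⅑)*N = -19*N/9)
K(9, -3)*(-14 - 124) = (-19/9*(-3))*(-14 - 124) = (19/3)*(-138) = -874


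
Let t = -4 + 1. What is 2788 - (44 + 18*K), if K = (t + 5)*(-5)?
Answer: 2924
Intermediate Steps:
t = -3
K = -10 (K = (-3 + 5)*(-5) = 2*(-5) = -10)
2788 - (44 + 18*K) = 2788 - (44 + 18*(-10)) = 2788 - (44 - 180) = 2788 - 1*(-136) = 2788 + 136 = 2924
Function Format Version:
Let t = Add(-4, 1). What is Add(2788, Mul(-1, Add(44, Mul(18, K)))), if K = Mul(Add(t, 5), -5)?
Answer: 2924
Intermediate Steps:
t = -3
K = -10 (K = Mul(Add(-3, 5), -5) = Mul(2, -5) = -10)
Add(2788, Mul(-1, Add(44, Mul(18, K)))) = Add(2788, Mul(-1, Add(44, Mul(18, -10)))) = Add(2788, Mul(-1, Add(44, -180))) = Add(2788, Mul(-1, -136)) = Add(2788, 136) = 2924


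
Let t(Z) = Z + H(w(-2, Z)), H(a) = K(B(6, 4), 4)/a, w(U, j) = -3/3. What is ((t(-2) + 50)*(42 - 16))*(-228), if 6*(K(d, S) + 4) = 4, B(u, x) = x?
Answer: -304304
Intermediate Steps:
K(d, S) = -10/3 (K(d, S) = -4 + (⅙)*4 = -4 + ⅔ = -10/3)
w(U, j) = -1 (w(U, j) = -3*⅓ = -1)
H(a) = -10/(3*a)
t(Z) = 10/3 + Z (t(Z) = Z - 10/3/(-1) = Z - 10/3*(-1) = Z + 10/3 = 10/3 + Z)
((t(-2) + 50)*(42 - 16))*(-228) = (((10/3 - 2) + 50)*(42 - 16))*(-228) = ((4/3 + 50)*26)*(-228) = ((154/3)*26)*(-228) = (4004/3)*(-228) = -304304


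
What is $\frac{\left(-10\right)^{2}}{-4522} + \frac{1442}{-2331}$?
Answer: $- \frac{482416}{752913} \approx -0.64073$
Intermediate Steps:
$\frac{\left(-10\right)^{2}}{-4522} + \frac{1442}{-2331} = 100 \left(- \frac{1}{4522}\right) + 1442 \left(- \frac{1}{2331}\right) = - \frac{50}{2261} - \frac{206}{333} = - \frac{482416}{752913}$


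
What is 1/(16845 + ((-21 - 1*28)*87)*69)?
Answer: -1/277302 ≈ -3.6062e-6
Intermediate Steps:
1/(16845 + ((-21 - 1*28)*87)*69) = 1/(16845 + ((-21 - 28)*87)*69) = 1/(16845 - 49*87*69) = 1/(16845 - 4263*69) = 1/(16845 - 294147) = 1/(-277302) = -1/277302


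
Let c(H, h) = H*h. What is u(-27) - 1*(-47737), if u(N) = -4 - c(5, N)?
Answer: 47868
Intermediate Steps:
u(N) = -4 - 5*N
u(-27) - 1*(-47737) = (-4 - 5*(-27)) - 1*(-47737) = (-4 + 135) + 47737 = 131 + 47737 = 47868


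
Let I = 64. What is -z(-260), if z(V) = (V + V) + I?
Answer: 456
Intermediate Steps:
z(V) = 64 + 2*V (z(V) = (V + V) + 64 = 2*V + 64 = 64 + 2*V)
-z(-260) = -(64 + 2*(-260)) = -(64 - 520) = -1*(-456) = 456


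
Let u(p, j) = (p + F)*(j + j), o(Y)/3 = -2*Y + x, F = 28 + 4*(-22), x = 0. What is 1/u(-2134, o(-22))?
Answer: -1/579216 ≈ -1.7265e-6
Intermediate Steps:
F = -60 (F = 28 - 88 = -60)
o(Y) = -6*Y (o(Y) = 3*(-2*Y + 0) = 3*(-2*Y) = -6*Y)
u(p, j) = 2*j*(-60 + p) (u(p, j) = (p - 60)*(j + j) = (-60 + p)*(2*j) = 2*j*(-60 + p))
1/u(-2134, o(-22)) = 1/(2*(-6*(-22))*(-60 - 2134)) = 1/(2*132*(-2194)) = 1/(-579216) = -1/579216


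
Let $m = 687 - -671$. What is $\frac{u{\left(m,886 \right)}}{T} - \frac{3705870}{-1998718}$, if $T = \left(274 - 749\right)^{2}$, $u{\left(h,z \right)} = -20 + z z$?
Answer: $\frac{1202541289759}{225480374375} \approx 5.3332$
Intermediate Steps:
$m = 1358$ ($m = 687 + 671 = 1358$)
$u{\left(h,z \right)} = -20 + z^{2}$
$T = 225625$ ($T = \left(-475\right)^{2} = 225625$)
$\frac{u{\left(m,886 \right)}}{T} - \frac{3705870}{-1998718} = \frac{-20 + 886^{2}}{225625} - \frac{3705870}{-1998718} = \left(-20 + 784996\right) \frac{1}{225625} - - \frac{1852935}{999359} = 784976 \cdot \frac{1}{225625} + \frac{1852935}{999359} = \frac{784976}{225625} + \frac{1852935}{999359} = \frac{1202541289759}{225480374375}$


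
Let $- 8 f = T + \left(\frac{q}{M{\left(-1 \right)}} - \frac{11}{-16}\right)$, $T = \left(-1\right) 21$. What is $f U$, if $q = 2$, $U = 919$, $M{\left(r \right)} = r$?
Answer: $\frac{328083}{128} \approx 2563.1$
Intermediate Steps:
$T = -21$
$f = \frac{357}{128}$ ($f = - \frac{-21 + \left(\frac{2}{-1} - \frac{11}{-16}\right)}{8} = - \frac{-21 + \left(2 \left(-1\right) - - \frac{11}{16}\right)}{8} = - \frac{-21 + \left(-2 + \frac{11}{16}\right)}{8} = - \frac{-21 - \frac{21}{16}}{8} = \left(- \frac{1}{8}\right) \left(- \frac{357}{16}\right) = \frac{357}{128} \approx 2.7891$)
$f U = \frac{357}{128} \cdot 919 = \frac{328083}{128}$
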